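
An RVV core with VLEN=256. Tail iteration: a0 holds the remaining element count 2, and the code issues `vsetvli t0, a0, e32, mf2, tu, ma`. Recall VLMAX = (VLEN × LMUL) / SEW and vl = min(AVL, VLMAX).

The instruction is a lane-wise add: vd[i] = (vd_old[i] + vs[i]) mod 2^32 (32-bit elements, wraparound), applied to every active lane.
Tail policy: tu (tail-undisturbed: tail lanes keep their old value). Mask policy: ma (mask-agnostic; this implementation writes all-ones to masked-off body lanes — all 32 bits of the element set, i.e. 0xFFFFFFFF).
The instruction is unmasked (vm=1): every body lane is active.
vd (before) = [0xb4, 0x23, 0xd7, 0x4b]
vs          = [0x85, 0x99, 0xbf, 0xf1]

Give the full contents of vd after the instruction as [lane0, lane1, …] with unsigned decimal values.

VLMAX = (256 × 1/2) / 32 = 4 lanes
vl ← min(2, 4) = 2
lane  0: add(0xb4,0x85) ⇒ 0x139
lane  1: add(0x23,0x99) ⇒ 0xbc
lane  2: tail/keep ⇒ 0xd7
lane  3: tail/keep ⇒ 0x4b

vd = [313, 188, 215, 75]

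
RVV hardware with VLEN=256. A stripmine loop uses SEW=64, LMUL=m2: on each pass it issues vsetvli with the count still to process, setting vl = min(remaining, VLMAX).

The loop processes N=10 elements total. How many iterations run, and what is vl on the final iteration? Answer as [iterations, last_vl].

[iterations, last_vl] = [2, 2]

VLMAX = VLEN×LMUL/SEW = 256×2/64 = 8
iterations = ceil(10/8) = 2; final-pass vl = 2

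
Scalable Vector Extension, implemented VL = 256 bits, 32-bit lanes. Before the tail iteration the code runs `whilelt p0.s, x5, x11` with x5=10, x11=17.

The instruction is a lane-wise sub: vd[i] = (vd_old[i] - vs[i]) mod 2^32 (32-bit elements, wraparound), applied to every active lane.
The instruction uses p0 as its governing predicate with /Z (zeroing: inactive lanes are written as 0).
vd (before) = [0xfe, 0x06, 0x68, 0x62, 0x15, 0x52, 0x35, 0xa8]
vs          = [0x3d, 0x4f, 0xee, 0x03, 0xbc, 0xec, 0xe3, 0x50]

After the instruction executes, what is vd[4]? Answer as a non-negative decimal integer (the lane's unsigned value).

register lanes = 256/32 = 8
p0[j] = (10+j < 17); true for j=0..6 → 7 lanes set
[0] sub(0xfe,0x3d) = 0xc1
[1] sub(0x06,0x4f) = 0xffffffb7
[2] sub(0x68,0xee) = 0xffffff7a
[3] sub(0x62,0x03) = 0x5f
[4] sub(0x15,0xbc) = 0xffffff59
[5] sub(0x52,0xec) = 0xffffff66
[6] sub(0x35,0xe3) = 0xffffff52
[7] tail/zero = 0x00

vd[4] = 4294967129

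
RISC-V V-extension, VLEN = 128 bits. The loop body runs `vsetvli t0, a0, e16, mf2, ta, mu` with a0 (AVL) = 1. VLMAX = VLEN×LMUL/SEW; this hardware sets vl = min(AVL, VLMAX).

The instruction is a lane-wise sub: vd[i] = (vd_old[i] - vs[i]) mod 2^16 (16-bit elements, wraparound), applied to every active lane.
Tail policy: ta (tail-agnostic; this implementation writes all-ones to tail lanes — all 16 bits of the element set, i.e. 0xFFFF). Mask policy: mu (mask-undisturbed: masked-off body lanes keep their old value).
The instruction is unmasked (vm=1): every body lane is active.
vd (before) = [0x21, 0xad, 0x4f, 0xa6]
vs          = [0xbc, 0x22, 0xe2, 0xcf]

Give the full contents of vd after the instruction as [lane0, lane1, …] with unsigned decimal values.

VLMAX = (128 × 1/2) / 16 = 4 lanes
vl = min(AVL, VLMAX) = min(1, 4) = 1
  i=0: sub(0x21,0xbc) → 65381
  i=1: tail/ones → 65535
  i=2: tail/ones → 65535
  i=3: tail/ones → 65535

vd = [65381, 65535, 65535, 65535]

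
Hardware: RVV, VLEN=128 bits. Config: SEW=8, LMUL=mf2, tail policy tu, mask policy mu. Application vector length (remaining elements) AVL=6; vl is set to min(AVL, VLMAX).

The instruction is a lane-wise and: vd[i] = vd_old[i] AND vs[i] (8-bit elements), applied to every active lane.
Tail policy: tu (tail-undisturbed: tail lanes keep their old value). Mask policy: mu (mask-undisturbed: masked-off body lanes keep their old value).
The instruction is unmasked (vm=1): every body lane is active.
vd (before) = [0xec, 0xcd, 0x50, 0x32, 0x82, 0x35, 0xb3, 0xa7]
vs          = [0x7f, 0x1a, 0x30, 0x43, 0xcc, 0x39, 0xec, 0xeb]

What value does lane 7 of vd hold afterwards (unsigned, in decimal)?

vd[7] = 167

VLMAX = (128 × 1/2) / 8 = 8 lanes
vl ← min(6, 8) = 6
  i=0: and(0xec,0x7f) → 108
  i=1: and(0xcd,0x1a) → 8
  i=2: and(0x50,0x30) → 16
  i=3: and(0x32,0x43) → 2
  i=4: and(0x82,0xcc) → 128
  i=5: and(0x35,0x39) → 49
  i=6: tail/keep → 179
  i=7: tail/keep → 167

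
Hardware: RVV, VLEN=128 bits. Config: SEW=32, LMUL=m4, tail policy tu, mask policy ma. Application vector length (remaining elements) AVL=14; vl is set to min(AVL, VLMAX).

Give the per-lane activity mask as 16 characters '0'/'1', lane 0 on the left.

predicate = 1111111111111100

VLMAX = (128 × 4) / 32 = 16 lanes
vl = min(AVL, VLMAX) = min(14, 16) = 14
bits (lane 0 leftmost): 1111111111111100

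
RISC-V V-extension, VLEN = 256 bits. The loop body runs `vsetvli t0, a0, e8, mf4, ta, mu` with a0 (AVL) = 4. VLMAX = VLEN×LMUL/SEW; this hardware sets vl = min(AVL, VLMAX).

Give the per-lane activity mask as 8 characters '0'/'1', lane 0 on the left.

predicate = 11110000

lanes per group: 256·1/4/8 = 8
vl = min(AVL, VLMAX) = min(4, 8) = 4
bits (lane 0 leftmost): 11110000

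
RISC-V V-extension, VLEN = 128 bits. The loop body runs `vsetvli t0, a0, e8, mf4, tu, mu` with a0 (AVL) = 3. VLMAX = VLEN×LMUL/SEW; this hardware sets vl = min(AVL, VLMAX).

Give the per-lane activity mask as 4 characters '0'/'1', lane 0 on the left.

predicate = 1110

VLMAX = VLEN×LMUL/SEW = 128×1/4/8 = 4
vl ← min(3, 4) = 3
bits (lane 0 leftmost): 1110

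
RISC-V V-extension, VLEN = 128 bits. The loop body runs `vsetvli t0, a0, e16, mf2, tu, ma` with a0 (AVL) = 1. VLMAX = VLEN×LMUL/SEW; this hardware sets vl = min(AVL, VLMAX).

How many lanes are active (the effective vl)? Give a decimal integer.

VLMAX = (128 × 1/2) / 16 = 4 lanes
vl ← min(1, 4) = 1

vl = 1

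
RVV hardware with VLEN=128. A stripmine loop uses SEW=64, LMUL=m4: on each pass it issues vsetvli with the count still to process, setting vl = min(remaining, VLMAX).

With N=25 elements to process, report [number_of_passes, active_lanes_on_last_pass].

VLMAX = (128 × 4) / 64 = 8 lanes
25 elements at 8/iter → 4 passes, remainder 1 on the last

[iterations, last_vl] = [4, 1]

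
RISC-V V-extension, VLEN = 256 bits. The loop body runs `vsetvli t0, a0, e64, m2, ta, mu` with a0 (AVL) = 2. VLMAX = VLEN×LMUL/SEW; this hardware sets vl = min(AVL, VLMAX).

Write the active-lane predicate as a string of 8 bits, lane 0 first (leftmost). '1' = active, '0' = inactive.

VLMAX = (256 × 2) / 64 = 8 lanes
AVL=2 ≤ VLMAX=8, so vl = 2
bits (lane 0 leftmost): 11000000

predicate = 11000000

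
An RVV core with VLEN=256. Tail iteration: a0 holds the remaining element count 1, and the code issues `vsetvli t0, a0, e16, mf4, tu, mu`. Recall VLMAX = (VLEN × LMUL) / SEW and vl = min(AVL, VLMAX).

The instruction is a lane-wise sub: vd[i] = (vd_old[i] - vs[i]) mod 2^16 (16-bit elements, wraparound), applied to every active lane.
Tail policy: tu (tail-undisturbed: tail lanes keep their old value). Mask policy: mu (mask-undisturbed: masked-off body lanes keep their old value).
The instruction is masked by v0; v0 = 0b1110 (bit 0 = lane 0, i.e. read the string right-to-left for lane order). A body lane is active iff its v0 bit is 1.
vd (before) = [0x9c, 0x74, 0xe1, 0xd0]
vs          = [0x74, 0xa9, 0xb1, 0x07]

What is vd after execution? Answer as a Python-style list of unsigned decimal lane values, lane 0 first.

vd = [156, 116, 225, 208]

VLMAX = VLEN×LMUL/SEW = 256×1/4/16 = 4
AVL=1 ≤ VLMAX=4, so vl = 1
vd[0] mask-off/keep -> 0x9c
vd[1] tail/keep -> 0x74
vd[2] tail/keep -> 0xe1
vd[3] tail/keep -> 0xd0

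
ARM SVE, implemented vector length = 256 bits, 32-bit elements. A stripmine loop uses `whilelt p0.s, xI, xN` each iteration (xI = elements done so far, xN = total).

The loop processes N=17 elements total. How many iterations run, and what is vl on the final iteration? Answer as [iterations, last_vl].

register lanes = 256/32 = 8
iterations = ceil(17/8) = 3; final-pass vl = 1

[iterations, last_vl] = [3, 1]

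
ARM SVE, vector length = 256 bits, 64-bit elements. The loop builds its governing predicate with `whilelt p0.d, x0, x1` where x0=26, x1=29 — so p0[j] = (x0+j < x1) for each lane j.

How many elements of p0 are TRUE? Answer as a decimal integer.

256-bit reg / 64-bit elem → 4 lanes
active while 26+j < 29, i.e. j ∈ [0,3) capped at 4 ⇒ 3

vl = 3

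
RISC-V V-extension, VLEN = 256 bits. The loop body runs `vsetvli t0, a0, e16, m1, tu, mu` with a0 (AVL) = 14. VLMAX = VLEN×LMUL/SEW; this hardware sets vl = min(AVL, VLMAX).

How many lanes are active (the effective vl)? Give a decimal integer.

vl = 14

lanes per group: 256·1/16 = 16
vl = min(AVL, VLMAX) = min(14, 16) = 14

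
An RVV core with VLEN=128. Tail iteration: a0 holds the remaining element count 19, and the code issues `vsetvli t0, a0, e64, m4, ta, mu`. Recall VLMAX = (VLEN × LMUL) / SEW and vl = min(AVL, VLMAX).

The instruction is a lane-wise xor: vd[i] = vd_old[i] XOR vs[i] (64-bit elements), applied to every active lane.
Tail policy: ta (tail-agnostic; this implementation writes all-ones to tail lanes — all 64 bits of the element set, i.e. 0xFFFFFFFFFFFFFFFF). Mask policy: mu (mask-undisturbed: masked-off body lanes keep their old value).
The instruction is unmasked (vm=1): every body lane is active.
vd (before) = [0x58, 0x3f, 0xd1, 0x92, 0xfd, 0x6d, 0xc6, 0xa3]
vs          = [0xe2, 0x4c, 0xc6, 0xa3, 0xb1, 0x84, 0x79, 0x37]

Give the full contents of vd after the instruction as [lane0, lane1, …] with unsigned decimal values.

lanes per group: 128·4/64 = 8
vl = min(AVL, VLMAX) = min(19, 8) = 8
  i=0: xor(0x58,0xe2) → 186
  i=1: xor(0x3f,0x4c) → 115
  i=2: xor(0xd1,0xc6) → 23
  i=3: xor(0x92,0xa3) → 49
  i=4: xor(0xfd,0xb1) → 76
  i=5: xor(0x6d,0x84) → 233
  i=6: xor(0xc6,0x79) → 191
  i=7: xor(0xa3,0x37) → 148

vd = [186, 115, 23, 49, 76, 233, 191, 148]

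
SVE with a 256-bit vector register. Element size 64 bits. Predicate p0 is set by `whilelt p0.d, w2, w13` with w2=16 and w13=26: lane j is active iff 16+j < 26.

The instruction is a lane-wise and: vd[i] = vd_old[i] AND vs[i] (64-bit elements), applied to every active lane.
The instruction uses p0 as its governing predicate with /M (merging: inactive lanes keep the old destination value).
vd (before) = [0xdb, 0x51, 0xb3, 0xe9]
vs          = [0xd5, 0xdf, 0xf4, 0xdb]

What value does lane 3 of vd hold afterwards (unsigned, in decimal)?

vd[3] = 201

lane count: 256 div 64 = 4
p0[j] = (16+j < 26); true for j=0..3 → 4 lanes set
lane  0: and(0xdb,0xd5) ⇒ 0xd1
lane  1: and(0x51,0xdf) ⇒ 0x51
lane  2: and(0xb3,0xf4) ⇒ 0xb0
lane  3: and(0xe9,0xdb) ⇒ 0xc9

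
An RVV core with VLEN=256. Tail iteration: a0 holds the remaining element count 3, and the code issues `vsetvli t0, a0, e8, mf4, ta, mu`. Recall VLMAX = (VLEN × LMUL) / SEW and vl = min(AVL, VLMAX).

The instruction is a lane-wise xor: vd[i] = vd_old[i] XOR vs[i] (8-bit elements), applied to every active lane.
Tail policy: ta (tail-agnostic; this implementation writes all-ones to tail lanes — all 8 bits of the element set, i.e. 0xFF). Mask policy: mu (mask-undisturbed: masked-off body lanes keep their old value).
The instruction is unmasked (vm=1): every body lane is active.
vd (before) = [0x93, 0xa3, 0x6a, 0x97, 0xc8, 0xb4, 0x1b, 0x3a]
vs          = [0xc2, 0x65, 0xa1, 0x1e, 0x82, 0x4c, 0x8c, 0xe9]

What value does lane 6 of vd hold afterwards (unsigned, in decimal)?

VLMAX = VLEN×LMUL/SEW = 256×1/4/8 = 8
AVL=3 ≤ VLMAX=8, so vl = 3
lane  0: xor(0x93,0xc2) ⇒ 0x51
lane  1: xor(0xa3,0x65) ⇒ 0xc6
lane  2: xor(0x6a,0xa1) ⇒ 0xcb
lane  3: tail/ones ⇒ 0xff
lane  4: tail/ones ⇒ 0xff
lane  5: tail/ones ⇒ 0xff
lane  6: tail/ones ⇒ 0xff
lane  7: tail/ones ⇒ 0xff

vd[6] = 255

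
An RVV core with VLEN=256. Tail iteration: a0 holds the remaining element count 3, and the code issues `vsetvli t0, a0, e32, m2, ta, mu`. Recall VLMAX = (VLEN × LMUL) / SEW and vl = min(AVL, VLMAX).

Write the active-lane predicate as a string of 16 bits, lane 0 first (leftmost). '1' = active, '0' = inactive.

predicate = 1110000000000000

VLMAX = (256 × 2) / 32 = 16 lanes
vl = min(AVL, VLMAX) = min(3, 16) = 3
bits (lane 0 leftmost): 1110000000000000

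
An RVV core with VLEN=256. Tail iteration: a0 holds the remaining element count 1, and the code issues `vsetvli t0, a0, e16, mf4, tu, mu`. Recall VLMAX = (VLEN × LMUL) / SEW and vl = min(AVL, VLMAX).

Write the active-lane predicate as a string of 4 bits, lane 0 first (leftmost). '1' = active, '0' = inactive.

VLMAX = (256 × 1/4) / 16 = 4 lanes
AVL=1 ≤ VLMAX=4, so vl = 1
bits (lane 0 leftmost): 1000

predicate = 1000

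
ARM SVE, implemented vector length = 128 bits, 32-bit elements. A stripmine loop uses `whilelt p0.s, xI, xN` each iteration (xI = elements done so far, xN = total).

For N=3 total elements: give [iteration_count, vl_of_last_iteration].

[iterations, last_vl] = [1, 3]

lane count: 128 div 32 = 4
iterations = ceil(3/4) = 1; final-pass vl = 3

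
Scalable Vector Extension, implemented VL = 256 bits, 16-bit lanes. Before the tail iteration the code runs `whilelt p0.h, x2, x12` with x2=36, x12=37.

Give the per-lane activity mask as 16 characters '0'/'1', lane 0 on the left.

register lanes = 256/16 = 16
whilelt: lane j active iff 36+j < 37 → j < 1 → 1 active
bits (lane 0 leftmost): 1000000000000000

predicate = 1000000000000000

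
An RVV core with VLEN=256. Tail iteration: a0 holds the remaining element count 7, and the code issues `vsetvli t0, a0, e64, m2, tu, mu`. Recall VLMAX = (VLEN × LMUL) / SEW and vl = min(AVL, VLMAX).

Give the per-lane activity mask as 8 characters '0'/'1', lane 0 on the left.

predicate = 11111110

VLMAX = (256 × 2) / 64 = 8 lanes
AVL=7 ≤ VLMAX=8, so vl = 7
bits (lane 0 leftmost): 11111110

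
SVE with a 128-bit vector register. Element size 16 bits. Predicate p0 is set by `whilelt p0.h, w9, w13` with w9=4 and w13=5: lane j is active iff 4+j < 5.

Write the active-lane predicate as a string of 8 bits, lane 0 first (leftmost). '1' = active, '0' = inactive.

predicate = 10000000

register lanes = 128/16 = 8
p0[j] = (4+j < 5); true for j=0..0 → 1 lanes set
bits (lane 0 leftmost): 10000000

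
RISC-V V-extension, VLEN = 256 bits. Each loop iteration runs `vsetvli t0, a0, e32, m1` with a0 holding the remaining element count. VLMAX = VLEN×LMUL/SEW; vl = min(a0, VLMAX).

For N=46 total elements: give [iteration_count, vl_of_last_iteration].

[iterations, last_vl] = [6, 6]

VLMAX = (256 × 1) / 32 = 8 lanes
N=46: ⌈46/8⌉ = 6 iters; last vl = 46 − 5×8 = 6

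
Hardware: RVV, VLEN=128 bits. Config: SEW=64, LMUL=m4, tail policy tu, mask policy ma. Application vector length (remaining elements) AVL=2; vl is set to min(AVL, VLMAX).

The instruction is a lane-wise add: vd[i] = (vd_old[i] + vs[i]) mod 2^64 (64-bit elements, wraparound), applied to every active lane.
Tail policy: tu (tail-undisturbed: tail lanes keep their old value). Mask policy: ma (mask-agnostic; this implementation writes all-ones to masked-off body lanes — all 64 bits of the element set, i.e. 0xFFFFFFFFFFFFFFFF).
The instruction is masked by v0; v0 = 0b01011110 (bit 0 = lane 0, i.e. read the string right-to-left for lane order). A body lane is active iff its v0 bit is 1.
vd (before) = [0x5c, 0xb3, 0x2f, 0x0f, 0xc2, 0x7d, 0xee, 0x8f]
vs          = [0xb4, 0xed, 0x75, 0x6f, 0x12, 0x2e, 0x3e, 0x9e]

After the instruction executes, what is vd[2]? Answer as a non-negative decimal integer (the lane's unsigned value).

lanes per group: 128·4/64 = 8
AVL=2 ≤ VLMAX=8, so vl = 2
vd[0] mask-off/ones -> 0xffffffffffffffff
vd[1] add(0xb3,0xed) -> 0x1a0
vd[2] tail/keep -> 0x2f
vd[3] tail/keep -> 0x0f
vd[4] tail/keep -> 0xc2
vd[5] tail/keep -> 0x7d
vd[6] tail/keep -> 0xee
vd[7] tail/keep -> 0x8f

vd[2] = 47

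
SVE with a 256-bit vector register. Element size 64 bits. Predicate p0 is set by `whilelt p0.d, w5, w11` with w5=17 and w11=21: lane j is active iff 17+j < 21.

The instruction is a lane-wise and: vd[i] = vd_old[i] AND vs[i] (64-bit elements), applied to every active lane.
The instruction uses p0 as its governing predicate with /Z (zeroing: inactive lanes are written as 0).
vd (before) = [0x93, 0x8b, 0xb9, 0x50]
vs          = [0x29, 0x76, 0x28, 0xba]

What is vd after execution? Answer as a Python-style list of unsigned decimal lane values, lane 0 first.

register lanes = 256/64 = 4
whilelt: lane j active iff 17+j < 21 → j < 4 → 4 active
[0] and(0x93,0x29) = 0x01
[1] and(0x8b,0x76) = 0x02
[2] and(0xb9,0x28) = 0x28
[3] and(0x50,0xba) = 0x10

vd = [1, 2, 40, 16]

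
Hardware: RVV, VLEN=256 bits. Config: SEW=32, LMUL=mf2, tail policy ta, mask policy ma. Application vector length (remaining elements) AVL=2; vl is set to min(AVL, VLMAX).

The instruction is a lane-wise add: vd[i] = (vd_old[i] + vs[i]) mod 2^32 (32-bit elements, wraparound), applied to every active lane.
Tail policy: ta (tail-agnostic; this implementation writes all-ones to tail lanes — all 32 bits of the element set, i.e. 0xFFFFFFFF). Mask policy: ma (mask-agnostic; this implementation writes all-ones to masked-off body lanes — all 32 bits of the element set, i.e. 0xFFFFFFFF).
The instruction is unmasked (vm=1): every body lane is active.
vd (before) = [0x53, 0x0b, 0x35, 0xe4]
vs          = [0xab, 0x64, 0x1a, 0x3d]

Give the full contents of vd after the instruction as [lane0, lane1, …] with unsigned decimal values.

vd = [254, 111, 4294967295, 4294967295]

lanes per group: 256·1/2/32 = 4
vl = min(AVL, VLMAX) = min(2, 4) = 2
  i=0: add(0x53,0xab) → 254
  i=1: add(0x0b,0x64) → 111
  i=2: tail/ones → 4294967295
  i=3: tail/ones → 4294967295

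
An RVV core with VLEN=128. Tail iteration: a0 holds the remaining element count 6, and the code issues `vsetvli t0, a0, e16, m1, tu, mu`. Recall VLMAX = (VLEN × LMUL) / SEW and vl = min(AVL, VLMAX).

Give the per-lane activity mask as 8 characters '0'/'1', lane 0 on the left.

VLMAX = (128 × 1) / 16 = 8 lanes
vl = min(AVL, VLMAX) = min(6, 8) = 6
bits (lane 0 leftmost): 11111100

predicate = 11111100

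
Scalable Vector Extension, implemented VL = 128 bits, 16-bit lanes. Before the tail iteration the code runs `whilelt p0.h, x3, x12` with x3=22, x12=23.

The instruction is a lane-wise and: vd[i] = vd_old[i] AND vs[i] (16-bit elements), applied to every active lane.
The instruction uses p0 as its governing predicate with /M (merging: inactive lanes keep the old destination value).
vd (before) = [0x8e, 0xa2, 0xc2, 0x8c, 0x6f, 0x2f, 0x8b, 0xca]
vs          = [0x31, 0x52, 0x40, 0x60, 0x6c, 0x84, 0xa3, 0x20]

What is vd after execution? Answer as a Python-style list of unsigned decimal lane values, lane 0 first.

register lanes = 128/16 = 8
active while 22+j < 23, i.e. j ∈ [0,1) capped at 8 ⇒ 1
vd[0] and(0x8e,0x31) -> 0x00
vd[1] tail/keep -> 0xa2
vd[2] tail/keep -> 0xc2
vd[3] tail/keep -> 0x8c
vd[4] tail/keep -> 0x6f
vd[5] tail/keep -> 0x2f
vd[6] tail/keep -> 0x8b
vd[7] tail/keep -> 0xca

vd = [0, 162, 194, 140, 111, 47, 139, 202]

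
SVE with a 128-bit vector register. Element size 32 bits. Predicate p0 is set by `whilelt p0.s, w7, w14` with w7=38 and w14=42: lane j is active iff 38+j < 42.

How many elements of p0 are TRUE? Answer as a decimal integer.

vl = 4

128-bit reg / 32-bit elem → 4 lanes
p0[j] = (38+j < 42); true for j=0..3 → 4 lanes set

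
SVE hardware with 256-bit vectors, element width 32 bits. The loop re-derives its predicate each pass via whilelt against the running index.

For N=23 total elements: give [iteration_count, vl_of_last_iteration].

[iterations, last_vl] = [3, 7]

256-bit reg / 32-bit elem → 8 lanes
N=23: ⌈23/8⌉ = 3 iters; last vl = 23 − 2×8 = 7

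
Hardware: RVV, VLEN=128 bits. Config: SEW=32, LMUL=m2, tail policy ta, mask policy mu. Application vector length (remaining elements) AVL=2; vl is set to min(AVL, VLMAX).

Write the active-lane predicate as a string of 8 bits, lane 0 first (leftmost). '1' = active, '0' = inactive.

VLMAX = (128 × 2) / 32 = 8 lanes
AVL=2 ≤ VLMAX=8, so vl = 2
bits (lane 0 leftmost): 11000000

predicate = 11000000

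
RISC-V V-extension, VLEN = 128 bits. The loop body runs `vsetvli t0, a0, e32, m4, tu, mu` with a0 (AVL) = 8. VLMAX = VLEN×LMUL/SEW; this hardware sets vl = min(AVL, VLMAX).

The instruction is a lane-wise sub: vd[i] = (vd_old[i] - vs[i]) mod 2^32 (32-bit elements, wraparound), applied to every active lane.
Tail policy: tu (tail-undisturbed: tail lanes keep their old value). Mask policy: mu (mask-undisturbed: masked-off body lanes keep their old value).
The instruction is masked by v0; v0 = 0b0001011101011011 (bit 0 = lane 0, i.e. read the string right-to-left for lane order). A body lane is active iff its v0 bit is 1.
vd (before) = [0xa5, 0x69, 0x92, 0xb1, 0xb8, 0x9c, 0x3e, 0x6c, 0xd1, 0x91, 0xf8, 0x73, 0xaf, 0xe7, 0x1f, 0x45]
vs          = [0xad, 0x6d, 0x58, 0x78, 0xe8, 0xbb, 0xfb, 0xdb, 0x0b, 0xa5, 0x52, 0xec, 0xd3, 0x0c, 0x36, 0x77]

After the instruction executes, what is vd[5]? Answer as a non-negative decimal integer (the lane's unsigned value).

VLMAX = VLEN×LMUL/SEW = 128×4/32 = 16
vl ← min(8, 16) = 8
lane  0: sub(0xa5,0xad) ⇒ 0xfffffff8
lane  1: sub(0x69,0x6d) ⇒ 0xfffffffc
lane  2: mask-off/keep ⇒ 0x92
lane  3: sub(0xb1,0x78) ⇒ 0x39
lane  4: sub(0xb8,0xe8) ⇒ 0xffffffd0
lane  5: mask-off/keep ⇒ 0x9c
lane  6: sub(0x3e,0xfb) ⇒ 0xffffff43
lane  7: mask-off/keep ⇒ 0x6c
lane  8: tail/keep ⇒ 0xd1
lane  9: tail/keep ⇒ 0x91
lane 10: tail/keep ⇒ 0xf8
lane 11: tail/keep ⇒ 0x73
lane 12: tail/keep ⇒ 0xaf
lane 13: tail/keep ⇒ 0xe7
lane 14: tail/keep ⇒ 0x1f
lane 15: tail/keep ⇒ 0x45

vd[5] = 156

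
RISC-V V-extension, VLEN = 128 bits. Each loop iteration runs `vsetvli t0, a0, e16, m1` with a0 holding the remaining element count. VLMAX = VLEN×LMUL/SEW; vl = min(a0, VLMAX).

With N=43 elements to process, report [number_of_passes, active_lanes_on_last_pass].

VLMAX = VLEN×LMUL/SEW = 128×1/16 = 8
N=43: ⌈43/8⌉ = 6 iters; last vl = 43 − 5×8 = 3

[iterations, last_vl] = [6, 3]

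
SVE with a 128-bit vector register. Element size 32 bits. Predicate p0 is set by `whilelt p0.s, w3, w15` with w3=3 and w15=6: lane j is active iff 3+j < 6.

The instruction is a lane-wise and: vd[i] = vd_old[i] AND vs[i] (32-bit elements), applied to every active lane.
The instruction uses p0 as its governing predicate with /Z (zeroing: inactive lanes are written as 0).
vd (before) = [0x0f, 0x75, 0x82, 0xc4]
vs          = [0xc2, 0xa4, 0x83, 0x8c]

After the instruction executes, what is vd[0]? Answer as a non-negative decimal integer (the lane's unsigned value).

vd[0] = 2

128-bit reg / 32-bit elem → 4 lanes
active while 3+j < 6, i.e. j ∈ [0,3) capped at 4 ⇒ 3
  i=0: and(0x0f,0xc2) → 2
  i=1: and(0x75,0xa4) → 36
  i=2: and(0x82,0x83) → 130
  i=3: tail/zero → 0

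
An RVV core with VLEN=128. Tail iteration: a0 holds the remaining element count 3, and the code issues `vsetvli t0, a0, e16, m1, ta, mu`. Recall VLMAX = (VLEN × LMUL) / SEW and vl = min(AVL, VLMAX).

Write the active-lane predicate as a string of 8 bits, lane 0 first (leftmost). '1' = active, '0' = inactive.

predicate = 11100000

lanes per group: 128·1/16 = 8
vl ← min(3, 8) = 3
bits (lane 0 leftmost): 11100000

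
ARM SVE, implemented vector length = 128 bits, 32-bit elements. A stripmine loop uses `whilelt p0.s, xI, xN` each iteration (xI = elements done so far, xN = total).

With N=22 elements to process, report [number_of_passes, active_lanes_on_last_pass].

128-bit reg / 32-bit elem → 4 lanes
iterations = ceil(22/4) = 6; final-pass vl = 2

[iterations, last_vl] = [6, 2]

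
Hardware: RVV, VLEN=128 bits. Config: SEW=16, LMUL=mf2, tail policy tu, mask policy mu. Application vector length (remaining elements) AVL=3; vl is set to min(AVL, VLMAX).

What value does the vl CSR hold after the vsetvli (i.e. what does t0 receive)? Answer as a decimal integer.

VLMAX = VLEN×LMUL/SEW = 128×1/2/16 = 4
AVL=3 ≤ VLMAX=4, so vl = 3

vl = 3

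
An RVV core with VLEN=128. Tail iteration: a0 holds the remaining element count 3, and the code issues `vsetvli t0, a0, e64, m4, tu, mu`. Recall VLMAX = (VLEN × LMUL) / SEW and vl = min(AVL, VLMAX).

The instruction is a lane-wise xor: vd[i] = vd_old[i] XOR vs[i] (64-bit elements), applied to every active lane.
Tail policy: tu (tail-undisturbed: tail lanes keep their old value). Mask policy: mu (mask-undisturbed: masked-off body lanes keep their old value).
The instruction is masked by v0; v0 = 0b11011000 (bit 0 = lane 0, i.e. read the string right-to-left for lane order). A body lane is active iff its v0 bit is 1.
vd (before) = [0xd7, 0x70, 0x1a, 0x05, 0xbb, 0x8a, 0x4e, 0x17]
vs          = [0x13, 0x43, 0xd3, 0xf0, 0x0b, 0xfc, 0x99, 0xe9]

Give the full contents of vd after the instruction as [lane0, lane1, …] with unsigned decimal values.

VLMAX = VLEN×LMUL/SEW = 128×4/64 = 8
vl ← min(3, 8) = 3
vd[0] mask-off/keep -> 0xd7
vd[1] mask-off/keep -> 0x70
vd[2] mask-off/keep -> 0x1a
vd[3] tail/keep -> 0x05
vd[4] tail/keep -> 0xbb
vd[5] tail/keep -> 0x8a
vd[6] tail/keep -> 0x4e
vd[7] tail/keep -> 0x17

vd = [215, 112, 26, 5, 187, 138, 78, 23]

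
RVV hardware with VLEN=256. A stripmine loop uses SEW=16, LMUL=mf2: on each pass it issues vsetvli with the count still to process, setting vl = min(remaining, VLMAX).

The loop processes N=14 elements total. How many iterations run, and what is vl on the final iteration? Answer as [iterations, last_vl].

[iterations, last_vl] = [2, 6]

VLMAX = VLEN×LMUL/SEW = 256×1/2/16 = 8
iterations = ceil(14/8) = 2; final-pass vl = 6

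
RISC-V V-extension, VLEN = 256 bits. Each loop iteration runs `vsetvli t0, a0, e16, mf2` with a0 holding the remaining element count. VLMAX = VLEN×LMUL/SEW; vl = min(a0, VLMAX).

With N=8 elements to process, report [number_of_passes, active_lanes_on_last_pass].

[iterations, last_vl] = [1, 8]

VLMAX = (256 × 1/2) / 16 = 8 lanes
iterations = ceil(8/8) = 1; final-pass vl = 8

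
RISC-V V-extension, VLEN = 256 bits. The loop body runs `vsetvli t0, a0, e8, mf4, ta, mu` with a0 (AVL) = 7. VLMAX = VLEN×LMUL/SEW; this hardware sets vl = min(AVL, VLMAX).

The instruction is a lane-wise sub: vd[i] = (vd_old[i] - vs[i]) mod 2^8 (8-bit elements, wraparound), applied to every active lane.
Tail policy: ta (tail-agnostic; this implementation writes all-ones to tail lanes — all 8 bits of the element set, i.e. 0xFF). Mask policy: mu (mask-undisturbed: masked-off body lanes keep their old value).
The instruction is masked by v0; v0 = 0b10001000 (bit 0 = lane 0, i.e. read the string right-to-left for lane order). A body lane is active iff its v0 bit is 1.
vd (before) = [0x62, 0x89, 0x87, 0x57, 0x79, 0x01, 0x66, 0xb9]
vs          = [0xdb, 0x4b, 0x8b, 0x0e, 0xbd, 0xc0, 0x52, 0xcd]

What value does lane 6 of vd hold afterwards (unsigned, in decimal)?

VLMAX = (256 × 1/4) / 8 = 8 lanes
vl ← min(7, 8) = 7
[0] mask-off/keep = 0x62
[1] mask-off/keep = 0x89
[2] mask-off/keep = 0x87
[3] sub(0x57,0x0e) = 0x49
[4] mask-off/keep = 0x79
[5] mask-off/keep = 0x01
[6] mask-off/keep = 0x66
[7] tail/ones = 0xff

vd[6] = 102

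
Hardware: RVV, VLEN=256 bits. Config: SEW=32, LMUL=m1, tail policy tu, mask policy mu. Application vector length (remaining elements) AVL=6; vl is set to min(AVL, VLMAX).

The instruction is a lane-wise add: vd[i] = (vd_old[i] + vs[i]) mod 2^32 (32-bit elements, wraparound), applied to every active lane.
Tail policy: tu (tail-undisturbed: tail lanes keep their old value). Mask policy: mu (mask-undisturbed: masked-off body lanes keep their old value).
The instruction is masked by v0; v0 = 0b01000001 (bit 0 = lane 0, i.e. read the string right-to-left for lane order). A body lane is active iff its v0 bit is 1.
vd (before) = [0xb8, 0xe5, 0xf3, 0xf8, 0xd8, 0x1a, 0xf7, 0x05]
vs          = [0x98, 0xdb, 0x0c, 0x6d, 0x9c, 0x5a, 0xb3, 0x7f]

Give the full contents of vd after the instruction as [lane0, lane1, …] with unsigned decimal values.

vd = [336, 229, 243, 248, 216, 26, 247, 5]

lanes per group: 256·1/32 = 8
vl ← min(6, 8) = 6
[0] add(0xb8,0x98) = 0x150
[1] mask-off/keep = 0xe5
[2] mask-off/keep = 0xf3
[3] mask-off/keep = 0xf8
[4] mask-off/keep = 0xd8
[5] mask-off/keep = 0x1a
[6] tail/keep = 0xf7
[7] tail/keep = 0x05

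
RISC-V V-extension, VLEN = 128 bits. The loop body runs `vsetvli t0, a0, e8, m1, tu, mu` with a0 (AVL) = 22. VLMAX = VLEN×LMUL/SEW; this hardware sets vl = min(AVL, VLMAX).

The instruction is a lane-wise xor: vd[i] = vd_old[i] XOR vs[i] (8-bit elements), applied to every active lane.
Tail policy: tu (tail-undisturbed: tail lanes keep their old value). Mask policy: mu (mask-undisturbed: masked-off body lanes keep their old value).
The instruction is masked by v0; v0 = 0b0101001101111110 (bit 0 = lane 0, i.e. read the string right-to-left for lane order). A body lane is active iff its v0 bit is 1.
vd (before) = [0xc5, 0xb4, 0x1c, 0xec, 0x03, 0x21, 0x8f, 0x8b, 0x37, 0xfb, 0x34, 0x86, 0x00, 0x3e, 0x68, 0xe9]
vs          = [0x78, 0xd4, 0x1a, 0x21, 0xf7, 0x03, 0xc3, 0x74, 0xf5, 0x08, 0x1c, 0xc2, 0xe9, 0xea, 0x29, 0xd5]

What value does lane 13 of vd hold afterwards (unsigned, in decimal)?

vd[13] = 62

VLMAX = (128 × 1) / 8 = 16 lanes
vl = min(AVL, VLMAX) = min(22, 16) = 16
vd[0] mask-off/keep -> 0xc5
vd[1] xor(0xb4,0xd4) -> 0x60
vd[2] xor(0x1c,0x1a) -> 0x06
vd[3] xor(0xec,0x21) -> 0xcd
vd[4] xor(0x03,0xf7) -> 0xf4
vd[5] xor(0x21,0x03) -> 0x22
vd[6] xor(0x8f,0xc3) -> 0x4c
vd[7] mask-off/keep -> 0x8b
vd[8] xor(0x37,0xf5) -> 0xc2
vd[9] xor(0xfb,0x08) -> 0xf3
vd[10] mask-off/keep -> 0x34
vd[11] mask-off/keep -> 0x86
vd[12] xor(0x00,0xe9) -> 0xe9
vd[13] mask-off/keep -> 0x3e
vd[14] xor(0x68,0x29) -> 0x41
vd[15] mask-off/keep -> 0xe9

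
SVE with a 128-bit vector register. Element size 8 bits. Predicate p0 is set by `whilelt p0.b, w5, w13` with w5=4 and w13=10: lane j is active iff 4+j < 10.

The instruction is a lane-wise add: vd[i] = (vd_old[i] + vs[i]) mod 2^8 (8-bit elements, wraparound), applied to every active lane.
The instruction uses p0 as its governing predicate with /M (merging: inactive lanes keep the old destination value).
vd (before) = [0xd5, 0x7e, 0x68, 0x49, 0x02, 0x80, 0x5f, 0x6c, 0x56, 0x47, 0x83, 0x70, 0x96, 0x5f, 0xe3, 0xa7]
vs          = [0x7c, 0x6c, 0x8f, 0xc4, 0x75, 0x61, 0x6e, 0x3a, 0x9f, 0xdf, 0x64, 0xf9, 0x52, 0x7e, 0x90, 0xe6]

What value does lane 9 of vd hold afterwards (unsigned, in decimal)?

register lanes = 128/8 = 16
whilelt: lane j active iff 4+j < 10 → j < 6 → 6 active
lane  0: add(0xd5,0x7c) ⇒ 0x51
lane  1: add(0x7e,0x6c) ⇒ 0xea
lane  2: add(0x68,0x8f) ⇒ 0xf7
lane  3: add(0x49,0xc4) ⇒ 0x0d
lane  4: add(0x02,0x75) ⇒ 0x77
lane  5: add(0x80,0x61) ⇒ 0xe1
lane  6: tail/keep ⇒ 0x5f
lane  7: tail/keep ⇒ 0x6c
lane  8: tail/keep ⇒ 0x56
lane  9: tail/keep ⇒ 0x47
lane 10: tail/keep ⇒ 0x83
lane 11: tail/keep ⇒ 0x70
lane 12: tail/keep ⇒ 0x96
lane 13: tail/keep ⇒ 0x5f
lane 14: tail/keep ⇒ 0xe3
lane 15: tail/keep ⇒ 0xa7

vd[9] = 71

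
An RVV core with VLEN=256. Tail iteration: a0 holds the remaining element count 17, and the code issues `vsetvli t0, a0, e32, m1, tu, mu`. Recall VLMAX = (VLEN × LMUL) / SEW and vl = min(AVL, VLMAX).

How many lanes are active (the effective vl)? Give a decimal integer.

vl = 8

VLMAX = (256 × 1) / 32 = 8 lanes
AVL=17 > VLMAX=8, so vl = 8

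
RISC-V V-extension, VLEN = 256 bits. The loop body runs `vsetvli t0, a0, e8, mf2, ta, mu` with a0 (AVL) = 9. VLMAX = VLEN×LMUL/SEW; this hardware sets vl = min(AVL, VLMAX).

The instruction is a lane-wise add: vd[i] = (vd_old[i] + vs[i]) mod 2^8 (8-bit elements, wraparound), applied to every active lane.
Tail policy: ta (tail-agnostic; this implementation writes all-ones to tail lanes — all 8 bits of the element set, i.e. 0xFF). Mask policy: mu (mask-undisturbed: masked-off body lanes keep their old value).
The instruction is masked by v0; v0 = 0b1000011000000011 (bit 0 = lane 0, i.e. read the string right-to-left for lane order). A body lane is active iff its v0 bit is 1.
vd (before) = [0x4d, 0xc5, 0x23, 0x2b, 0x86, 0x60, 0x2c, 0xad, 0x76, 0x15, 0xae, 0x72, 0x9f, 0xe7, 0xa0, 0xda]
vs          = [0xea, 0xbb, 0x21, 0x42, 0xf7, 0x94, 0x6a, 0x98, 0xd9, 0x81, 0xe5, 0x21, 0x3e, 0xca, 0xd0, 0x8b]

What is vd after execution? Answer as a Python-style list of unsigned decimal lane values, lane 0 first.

VLMAX = VLEN×LMUL/SEW = 256×1/2/8 = 16
vl = min(AVL, VLMAX) = min(9, 16) = 9
vd[0] add(0x4d,0xea) -> 0x37
vd[1] add(0xc5,0xbb) -> 0x80
vd[2] mask-off/keep -> 0x23
vd[3] mask-off/keep -> 0x2b
vd[4] mask-off/keep -> 0x86
vd[5] mask-off/keep -> 0x60
vd[6] mask-off/keep -> 0x2c
vd[7] mask-off/keep -> 0xad
vd[8] mask-off/keep -> 0x76
vd[9] tail/ones -> 0xff
vd[10] tail/ones -> 0xff
vd[11] tail/ones -> 0xff
vd[12] tail/ones -> 0xff
vd[13] tail/ones -> 0xff
vd[14] tail/ones -> 0xff
vd[15] tail/ones -> 0xff

vd = [55, 128, 35, 43, 134, 96, 44, 173, 118, 255, 255, 255, 255, 255, 255, 255]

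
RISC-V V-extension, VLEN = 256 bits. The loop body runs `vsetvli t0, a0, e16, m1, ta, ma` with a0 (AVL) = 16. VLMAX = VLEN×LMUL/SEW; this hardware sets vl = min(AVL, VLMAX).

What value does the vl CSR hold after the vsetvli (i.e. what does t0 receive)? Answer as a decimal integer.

vl = 16

VLMAX = (256 × 1) / 16 = 16 lanes
vl = min(AVL, VLMAX) = min(16, 16) = 16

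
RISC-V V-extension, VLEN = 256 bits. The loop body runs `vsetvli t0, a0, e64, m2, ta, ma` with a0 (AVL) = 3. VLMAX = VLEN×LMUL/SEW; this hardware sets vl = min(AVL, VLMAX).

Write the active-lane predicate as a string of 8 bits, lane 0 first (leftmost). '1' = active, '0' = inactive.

lanes per group: 256·2/64 = 8
vl ← min(3, 8) = 3
bits (lane 0 leftmost): 11100000

predicate = 11100000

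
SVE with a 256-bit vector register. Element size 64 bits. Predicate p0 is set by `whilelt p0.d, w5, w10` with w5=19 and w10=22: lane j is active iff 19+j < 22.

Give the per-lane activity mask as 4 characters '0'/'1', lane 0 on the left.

register lanes = 256/64 = 4
p0[j] = (19+j < 22); true for j=0..2 → 3 lanes set
bits (lane 0 leftmost): 1110

predicate = 1110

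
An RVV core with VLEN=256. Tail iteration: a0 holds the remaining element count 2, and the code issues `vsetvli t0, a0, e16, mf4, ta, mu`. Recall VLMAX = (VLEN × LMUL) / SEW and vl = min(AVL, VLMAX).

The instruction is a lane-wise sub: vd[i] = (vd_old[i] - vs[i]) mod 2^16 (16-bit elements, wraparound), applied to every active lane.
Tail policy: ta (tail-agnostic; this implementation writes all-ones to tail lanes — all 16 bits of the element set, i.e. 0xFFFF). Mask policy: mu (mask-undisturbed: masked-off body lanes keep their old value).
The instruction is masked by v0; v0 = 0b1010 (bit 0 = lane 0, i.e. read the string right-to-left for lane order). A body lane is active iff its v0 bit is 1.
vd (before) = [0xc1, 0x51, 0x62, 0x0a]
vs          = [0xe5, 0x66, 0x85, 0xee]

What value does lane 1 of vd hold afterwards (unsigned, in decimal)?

vd[1] = 65515

lanes per group: 256·1/4/16 = 4
AVL=2 ≤ VLMAX=4, so vl = 2
lane  0: mask-off/keep ⇒ 0xc1
lane  1: sub(0x51,0x66) ⇒ 0xffeb
lane  2: tail/ones ⇒ 0xffff
lane  3: tail/ones ⇒ 0xffff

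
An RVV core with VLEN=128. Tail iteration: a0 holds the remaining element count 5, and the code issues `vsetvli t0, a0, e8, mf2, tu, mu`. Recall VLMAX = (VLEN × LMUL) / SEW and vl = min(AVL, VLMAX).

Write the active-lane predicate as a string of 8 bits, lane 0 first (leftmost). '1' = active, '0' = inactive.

predicate = 11111000

VLMAX = VLEN×LMUL/SEW = 128×1/2/8 = 8
vl = min(AVL, VLMAX) = min(5, 8) = 5
bits (lane 0 leftmost): 11111000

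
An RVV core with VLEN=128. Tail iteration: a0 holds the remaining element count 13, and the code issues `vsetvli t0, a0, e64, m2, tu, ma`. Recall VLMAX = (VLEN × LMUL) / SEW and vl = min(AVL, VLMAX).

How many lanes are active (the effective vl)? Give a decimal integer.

vl = 4

VLMAX = (128 × 2) / 64 = 4 lanes
vl = min(AVL, VLMAX) = min(13, 4) = 4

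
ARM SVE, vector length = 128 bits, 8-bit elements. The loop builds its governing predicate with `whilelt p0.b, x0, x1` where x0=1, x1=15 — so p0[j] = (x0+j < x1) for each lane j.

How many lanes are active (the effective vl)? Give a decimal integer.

vl = 14

lane count: 128 div 8 = 16
p0[j] = (1+j < 15); true for j=0..13 → 14 lanes set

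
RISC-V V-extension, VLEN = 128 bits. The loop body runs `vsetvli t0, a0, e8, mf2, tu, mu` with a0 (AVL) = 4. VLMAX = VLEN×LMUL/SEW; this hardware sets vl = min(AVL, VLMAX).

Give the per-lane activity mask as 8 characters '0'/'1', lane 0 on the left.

predicate = 11110000

VLMAX = (128 × 1/2) / 8 = 8 lanes
vl = min(AVL, VLMAX) = min(4, 8) = 4
bits (lane 0 leftmost): 11110000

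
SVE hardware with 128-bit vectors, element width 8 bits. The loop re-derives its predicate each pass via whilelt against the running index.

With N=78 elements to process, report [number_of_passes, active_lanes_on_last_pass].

register lanes = 128/8 = 16
N=78: ⌈78/16⌉ = 5 iters; last vl = 78 − 4×16 = 14

[iterations, last_vl] = [5, 14]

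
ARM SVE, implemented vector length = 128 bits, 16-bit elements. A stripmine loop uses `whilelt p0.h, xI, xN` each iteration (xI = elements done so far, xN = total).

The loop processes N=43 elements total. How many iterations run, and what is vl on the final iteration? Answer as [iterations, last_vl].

[iterations, last_vl] = [6, 3]

128-bit reg / 16-bit elem → 8 lanes
43 elements at 8/iter → 6 passes, remainder 3 on the last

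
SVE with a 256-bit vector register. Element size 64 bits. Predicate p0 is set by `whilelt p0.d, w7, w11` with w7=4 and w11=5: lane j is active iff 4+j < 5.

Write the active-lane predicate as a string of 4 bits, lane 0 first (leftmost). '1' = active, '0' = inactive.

256-bit reg / 64-bit elem → 4 lanes
p0[j] = (4+j < 5); true for j=0..0 → 1 lanes set
bits (lane 0 leftmost): 1000

predicate = 1000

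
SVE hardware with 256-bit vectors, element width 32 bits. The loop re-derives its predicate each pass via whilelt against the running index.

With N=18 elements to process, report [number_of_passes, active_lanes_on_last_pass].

[iterations, last_vl] = [3, 2]

register lanes = 256/32 = 8
N=18: ⌈18/8⌉ = 3 iters; last vl = 18 − 2×8 = 2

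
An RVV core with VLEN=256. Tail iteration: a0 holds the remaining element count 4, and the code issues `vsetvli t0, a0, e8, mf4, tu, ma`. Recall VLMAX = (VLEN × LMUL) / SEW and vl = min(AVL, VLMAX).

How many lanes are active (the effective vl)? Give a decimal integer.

vl = 4

VLMAX = VLEN×LMUL/SEW = 256×1/4/8 = 8
vl = min(AVL, VLMAX) = min(4, 8) = 4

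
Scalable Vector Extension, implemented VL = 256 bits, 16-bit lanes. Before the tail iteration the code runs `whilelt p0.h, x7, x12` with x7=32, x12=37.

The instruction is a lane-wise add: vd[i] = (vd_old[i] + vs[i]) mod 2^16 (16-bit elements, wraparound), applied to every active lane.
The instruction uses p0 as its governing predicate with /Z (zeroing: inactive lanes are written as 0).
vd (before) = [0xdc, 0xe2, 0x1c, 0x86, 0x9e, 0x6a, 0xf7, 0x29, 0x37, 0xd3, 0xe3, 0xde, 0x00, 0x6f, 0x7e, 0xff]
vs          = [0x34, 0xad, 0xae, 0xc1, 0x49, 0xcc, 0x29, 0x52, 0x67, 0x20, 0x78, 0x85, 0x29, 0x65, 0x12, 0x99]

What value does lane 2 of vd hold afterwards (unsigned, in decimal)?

lane count: 256 div 16 = 16
active while 32+j < 37, i.e. j ∈ [0,5) capped at 16 ⇒ 5
[0] add(0xdc,0x34) = 0x110
[1] add(0xe2,0xad) = 0x18f
[2] add(0x1c,0xae) = 0xca
[3] add(0x86,0xc1) = 0x147
[4] add(0x9e,0x49) = 0xe7
[5] tail/zero = 0x00
[6] tail/zero = 0x00
[7] tail/zero = 0x00
[8] tail/zero = 0x00
[9] tail/zero = 0x00
[10] tail/zero = 0x00
[11] tail/zero = 0x00
[12] tail/zero = 0x00
[13] tail/zero = 0x00
[14] tail/zero = 0x00
[15] tail/zero = 0x00

vd[2] = 202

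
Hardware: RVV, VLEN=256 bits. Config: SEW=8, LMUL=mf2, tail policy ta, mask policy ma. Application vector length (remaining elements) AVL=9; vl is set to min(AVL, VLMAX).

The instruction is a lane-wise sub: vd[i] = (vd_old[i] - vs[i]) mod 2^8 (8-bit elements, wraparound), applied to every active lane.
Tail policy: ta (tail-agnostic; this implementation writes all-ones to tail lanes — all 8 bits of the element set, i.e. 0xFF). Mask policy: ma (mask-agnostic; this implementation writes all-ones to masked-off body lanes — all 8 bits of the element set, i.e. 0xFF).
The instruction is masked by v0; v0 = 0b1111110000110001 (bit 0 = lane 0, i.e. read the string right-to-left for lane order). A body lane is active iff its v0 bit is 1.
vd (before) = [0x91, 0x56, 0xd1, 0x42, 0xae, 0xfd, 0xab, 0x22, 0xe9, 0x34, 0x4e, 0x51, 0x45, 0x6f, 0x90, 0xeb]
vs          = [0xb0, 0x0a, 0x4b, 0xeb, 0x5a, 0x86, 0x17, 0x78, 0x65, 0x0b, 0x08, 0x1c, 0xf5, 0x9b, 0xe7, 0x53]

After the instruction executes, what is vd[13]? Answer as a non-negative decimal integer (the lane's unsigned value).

vd[13] = 255

VLMAX = (256 × 1/2) / 8 = 16 lanes
vl = min(AVL, VLMAX) = min(9, 16) = 9
lane  0: sub(0x91,0xb0) ⇒ 0xe1
lane  1: mask-off/ones ⇒ 0xff
lane  2: mask-off/ones ⇒ 0xff
lane  3: mask-off/ones ⇒ 0xff
lane  4: sub(0xae,0x5a) ⇒ 0x54
lane  5: sub(0xfd,0x86) ⇒ 0x77
lane  6: mask-off/ones ⇒ 0xff
lane  7: mask-off/ones ⇒ 0xff
lane  8: mask-off/ones ⇒ 0xff
lane  9: tail/ones ⇒ 0xff
lane 10: tail/ones ⇒ 0xff
lane 11: tail/ones ⇒ 0xff
lane 12: tail/ones ⇒ 0xff
lane 13: tail/ones ⇒ 0xff
lane 14: tail/ones ⇒ 0xff
lane 15: tail/ones ⇒ 0xff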